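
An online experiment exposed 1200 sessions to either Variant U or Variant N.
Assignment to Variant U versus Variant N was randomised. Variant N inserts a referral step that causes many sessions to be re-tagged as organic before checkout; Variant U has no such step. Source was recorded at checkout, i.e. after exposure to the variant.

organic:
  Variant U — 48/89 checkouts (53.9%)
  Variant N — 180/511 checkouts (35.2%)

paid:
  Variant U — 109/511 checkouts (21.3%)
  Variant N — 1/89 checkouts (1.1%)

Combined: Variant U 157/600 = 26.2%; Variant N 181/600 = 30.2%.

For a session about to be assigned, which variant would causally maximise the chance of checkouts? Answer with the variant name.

Variant N

Within every traffic source level Variant U has the higher rate, yet pooled Variant N does — Simpson's reversal.
Traffic source here is a post-treatment variable shaped by the variant; conditioning on it would introduce bias rather than remove it. The overall comparison is the causal one.
Pooled: Variant U 26.2% vs Variant N 30.2%; Variant N is higher overall.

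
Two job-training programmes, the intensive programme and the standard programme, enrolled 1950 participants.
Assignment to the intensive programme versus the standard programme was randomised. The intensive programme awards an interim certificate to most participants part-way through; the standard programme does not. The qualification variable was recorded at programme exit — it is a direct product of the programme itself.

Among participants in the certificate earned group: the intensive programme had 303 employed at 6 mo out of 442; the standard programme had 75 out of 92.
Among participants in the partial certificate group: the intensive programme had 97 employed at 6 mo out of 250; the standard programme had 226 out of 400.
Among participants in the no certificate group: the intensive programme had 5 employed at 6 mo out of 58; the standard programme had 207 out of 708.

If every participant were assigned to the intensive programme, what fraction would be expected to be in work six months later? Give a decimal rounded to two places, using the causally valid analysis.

0.54

the standard programme is higher inside every qualification attained during the programme stratum but the intensive programme is higher in aggregate. Whether to stratify depends on how qualification attained during the programme relates to the programme.
Qualification attained during the programme lies on the pathway programme → qualification attained during the programme → outcome, so adjusting for it blocks the indirect effect. For the total causal effect of programme, use the unadjusted pooled rates.
So P(outcome | do(the intensive programme)) is just the pooled rate for the intensive programme: 405/750 = 0.540.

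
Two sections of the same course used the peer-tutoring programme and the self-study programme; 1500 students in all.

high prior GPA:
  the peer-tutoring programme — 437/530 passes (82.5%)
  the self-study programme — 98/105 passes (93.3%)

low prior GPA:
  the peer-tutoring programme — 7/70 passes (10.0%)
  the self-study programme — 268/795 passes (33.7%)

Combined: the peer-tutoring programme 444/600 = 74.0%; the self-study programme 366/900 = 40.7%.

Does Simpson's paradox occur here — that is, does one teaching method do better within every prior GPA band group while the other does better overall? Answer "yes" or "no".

yes

Within each prior GPA band level (high prior GPA 82.5% vs 93.3%; low prior GPA 10.0% vs 33.7%), the self-study programme has the higher rate every time. Pooled: 74.0% vs 40.7% — the peer-tutoring programme has the higher rate overall. The two comparisons disagree.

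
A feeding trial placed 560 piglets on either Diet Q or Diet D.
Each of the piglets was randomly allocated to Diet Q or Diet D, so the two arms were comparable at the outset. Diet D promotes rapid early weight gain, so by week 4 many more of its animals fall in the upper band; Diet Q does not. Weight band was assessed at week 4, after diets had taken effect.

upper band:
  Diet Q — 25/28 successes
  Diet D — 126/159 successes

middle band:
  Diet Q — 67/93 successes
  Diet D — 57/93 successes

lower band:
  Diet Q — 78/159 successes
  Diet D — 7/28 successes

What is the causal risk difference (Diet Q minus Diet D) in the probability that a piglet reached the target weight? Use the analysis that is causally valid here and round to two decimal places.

-0.07

The stratified and pooled comparisons disagree (Diet Q wins within each week-4 weight band; Diet D wins overall), so the answer turns on the causal role of week-4 weight band.
The distribution of week-4 weight band is itself part of what the diet does — it is an intermediate outcome. Holding it fixed would remove that part of the effect; the total effect is the pooled difference.
The causal difference is the pooled difference: 0.607 − 0.679 = -0.071.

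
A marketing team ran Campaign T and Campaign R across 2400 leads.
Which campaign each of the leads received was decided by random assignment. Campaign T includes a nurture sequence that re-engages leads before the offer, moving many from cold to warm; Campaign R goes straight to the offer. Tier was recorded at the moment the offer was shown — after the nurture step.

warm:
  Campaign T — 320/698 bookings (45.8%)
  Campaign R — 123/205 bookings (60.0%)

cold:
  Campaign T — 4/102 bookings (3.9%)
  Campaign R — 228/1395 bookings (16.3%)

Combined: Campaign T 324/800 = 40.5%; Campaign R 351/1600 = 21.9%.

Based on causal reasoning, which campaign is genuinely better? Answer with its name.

Campaign T

Because the campaign influences engagement tier, engagement tier is a post-treatment mediator, not a confounder. Stratifying on it would bias the estimate; the causal effect is the crude pooled difference.
Pooled: Campaign T 40.5% vs Campaign R 21.9%; Campaign T is higher overall.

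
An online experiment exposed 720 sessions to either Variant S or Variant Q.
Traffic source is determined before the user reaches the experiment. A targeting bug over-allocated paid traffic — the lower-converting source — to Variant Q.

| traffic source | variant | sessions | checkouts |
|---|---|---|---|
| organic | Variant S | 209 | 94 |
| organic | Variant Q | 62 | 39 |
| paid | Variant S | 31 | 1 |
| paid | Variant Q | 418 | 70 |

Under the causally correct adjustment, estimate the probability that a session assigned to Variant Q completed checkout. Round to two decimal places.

0.34

Traffic source satisfies the back-door criterion: it is not a descendant of the variant, and it blocks the spurious path from variant to outcome. Adjusting for it (i.e., using the within-traffic source rates) gives the causal effect.
Standardising Variant Q to the population traffic source mix: 0.376·39/62 + 0.624·70/418 = 0.341.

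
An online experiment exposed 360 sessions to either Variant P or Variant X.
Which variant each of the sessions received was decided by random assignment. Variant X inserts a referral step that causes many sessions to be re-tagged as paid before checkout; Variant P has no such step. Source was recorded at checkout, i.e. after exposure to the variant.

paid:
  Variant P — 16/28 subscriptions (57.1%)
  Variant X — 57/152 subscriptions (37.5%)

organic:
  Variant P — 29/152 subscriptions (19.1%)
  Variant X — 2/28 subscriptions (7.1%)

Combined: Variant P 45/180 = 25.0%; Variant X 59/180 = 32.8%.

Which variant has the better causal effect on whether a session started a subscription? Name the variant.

Variant X

The stratified and pooled comparisons disagree (Variant P wins within each traffic source; Variant X wins overall), so the answer turns on the causal role of traffic source.
Traffic source is recorded after the variant and is itself shifted by it — it sits on the causal path from variant to outcome. Conditioning on a mediator would strip out part of the effect we want; the pooled comparison gives the total causal effect.
Pooled: Variant P 25.0% vs Variant X 32.8%; Variant X is higher overall.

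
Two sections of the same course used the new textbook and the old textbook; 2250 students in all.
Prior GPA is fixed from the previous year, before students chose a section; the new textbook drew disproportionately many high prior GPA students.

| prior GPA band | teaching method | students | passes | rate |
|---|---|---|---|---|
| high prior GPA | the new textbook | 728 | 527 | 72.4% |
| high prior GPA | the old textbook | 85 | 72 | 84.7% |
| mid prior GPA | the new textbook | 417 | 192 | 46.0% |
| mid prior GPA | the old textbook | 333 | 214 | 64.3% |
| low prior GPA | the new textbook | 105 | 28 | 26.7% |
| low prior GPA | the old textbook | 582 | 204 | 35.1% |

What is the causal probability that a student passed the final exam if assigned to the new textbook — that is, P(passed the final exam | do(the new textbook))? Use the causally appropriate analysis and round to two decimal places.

0.50

Prior GPA band satisfies the back-door criterion: it is not a descendant of the teaching method, and it blocks the spurious path from teaching method to outcome. Adjusting for it (i.e., using the within-prior GPA band rates) gives the causal effect.
Standardising the new textbook to the population prior GPA band mix: 0.361·527/728 + 0.333·192/417 + 0.305·28/105 = 0.496.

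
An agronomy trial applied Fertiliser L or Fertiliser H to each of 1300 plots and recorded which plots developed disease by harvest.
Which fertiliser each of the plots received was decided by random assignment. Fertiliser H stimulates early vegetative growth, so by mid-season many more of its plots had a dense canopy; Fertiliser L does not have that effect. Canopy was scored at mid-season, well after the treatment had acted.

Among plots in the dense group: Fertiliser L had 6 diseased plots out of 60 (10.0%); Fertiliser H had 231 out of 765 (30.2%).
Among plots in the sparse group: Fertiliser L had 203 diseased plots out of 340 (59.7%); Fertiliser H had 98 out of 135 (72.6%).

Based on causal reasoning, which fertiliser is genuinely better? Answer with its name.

Fertiliser H

The distribution of mid-season canopy is itself part of what the fertiliser does — it is an intermediate outcome. Holding it fixed would remove that part of the effect; the total effect is the pooled difference.
Pooled: Fertiliser L 52.2% vs Fertiliser H 36.6%; Fertiliser H is lower overall.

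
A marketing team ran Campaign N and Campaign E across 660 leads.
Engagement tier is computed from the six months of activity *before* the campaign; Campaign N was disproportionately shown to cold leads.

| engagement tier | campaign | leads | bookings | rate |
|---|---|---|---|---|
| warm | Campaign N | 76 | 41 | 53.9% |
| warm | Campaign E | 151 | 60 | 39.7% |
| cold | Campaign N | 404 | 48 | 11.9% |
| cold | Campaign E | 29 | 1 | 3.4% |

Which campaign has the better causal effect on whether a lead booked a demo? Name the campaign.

Nothing the campaign does changes engagement tier; the imbalance is an allocation artefact. With engagement tier also predicting the outcome, the pooled figure is confounded, and the within-stratum comparison is the causal one.
Within each level — warm: 53.9% vs 39.7%; cold: 11.9% vs 3.4% — Campaign N is higher every time.

Campaign N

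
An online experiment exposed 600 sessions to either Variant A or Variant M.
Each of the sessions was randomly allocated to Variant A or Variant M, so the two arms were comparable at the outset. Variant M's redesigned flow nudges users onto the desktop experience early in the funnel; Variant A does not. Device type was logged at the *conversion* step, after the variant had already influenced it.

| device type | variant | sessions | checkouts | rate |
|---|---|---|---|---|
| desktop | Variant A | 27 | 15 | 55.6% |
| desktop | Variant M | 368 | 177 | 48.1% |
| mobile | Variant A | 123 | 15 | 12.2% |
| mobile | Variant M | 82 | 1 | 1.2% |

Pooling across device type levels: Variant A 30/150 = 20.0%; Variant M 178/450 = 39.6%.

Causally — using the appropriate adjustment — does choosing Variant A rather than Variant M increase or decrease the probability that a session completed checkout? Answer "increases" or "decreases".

decreases

The stratified and pooled comparisons disagree (Variant A wins within each device type; Variant M wins overall), so the answer turns on the causal role of device type.
Device type is downstream of the variant. One should not condition on a consequence of treatment, so the overall rates are the right comparison.
Pooled: Variant A 20.0% vs Variant M 39.6%; Variant M is higher overall.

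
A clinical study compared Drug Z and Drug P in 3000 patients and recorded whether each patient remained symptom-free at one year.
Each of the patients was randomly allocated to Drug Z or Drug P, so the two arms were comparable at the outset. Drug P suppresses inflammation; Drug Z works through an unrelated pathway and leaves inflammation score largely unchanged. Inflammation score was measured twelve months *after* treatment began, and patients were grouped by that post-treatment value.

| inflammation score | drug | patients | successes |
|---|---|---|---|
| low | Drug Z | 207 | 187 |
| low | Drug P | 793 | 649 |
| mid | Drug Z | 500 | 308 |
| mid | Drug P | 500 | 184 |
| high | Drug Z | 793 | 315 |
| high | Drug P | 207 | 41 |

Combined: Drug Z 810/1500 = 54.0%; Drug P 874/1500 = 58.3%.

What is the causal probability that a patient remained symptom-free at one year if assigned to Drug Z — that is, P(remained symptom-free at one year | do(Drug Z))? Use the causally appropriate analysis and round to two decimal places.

0.54

The stratified and pooled comparisons disagree (Drug Z wins within each inflammation score; Drug P wins overall), so the answer turns on the causal role of inflammation score.
The distribution of inflammation score is itself part of what the drug does — it is an intermediate outcome. Holding it fixed would remove that part of the effect; the total effect is the pooled difference.
So P(outcome | do(Drug Z)) is just the pooled rate for Drug Z: 810/1500 = 0.540.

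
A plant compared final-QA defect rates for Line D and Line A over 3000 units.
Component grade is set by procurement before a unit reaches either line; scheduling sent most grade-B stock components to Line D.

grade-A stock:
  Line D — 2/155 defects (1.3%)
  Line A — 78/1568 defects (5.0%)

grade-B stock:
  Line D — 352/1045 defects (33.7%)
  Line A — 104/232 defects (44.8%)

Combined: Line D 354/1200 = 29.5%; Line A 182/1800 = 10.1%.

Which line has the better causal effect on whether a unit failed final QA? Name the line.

Line D is lower inside every component grade stratum but Line A is lower in aggregate. Whether to stratify depends on how component grade relates to the line.
Component grade differs across lines for reasons unrelated to any effect of the line itself, and it separately predicts the outcome — a classic confounder. We must compare within component grade levels.
Within each level — grade-A stock: 1.3% vs 5.0%; grade-B stock: 33.7% vs 44.8% — Line D is lower every time.

Line D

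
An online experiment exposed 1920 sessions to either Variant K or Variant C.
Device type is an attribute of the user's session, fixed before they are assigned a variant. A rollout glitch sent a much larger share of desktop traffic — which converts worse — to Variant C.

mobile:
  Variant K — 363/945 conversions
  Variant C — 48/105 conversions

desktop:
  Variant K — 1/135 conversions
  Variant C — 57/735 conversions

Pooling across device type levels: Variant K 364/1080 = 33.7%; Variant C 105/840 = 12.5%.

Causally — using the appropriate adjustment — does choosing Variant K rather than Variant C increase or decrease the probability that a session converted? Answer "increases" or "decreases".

decreases

Device type differs across variants for reasons unrelated to any effect of the variant itself, and it separately predicts the outcome — a classic confounder. We must compare within device type levels.
Within each level — mobile: 38.4% vs 45.7%; desktop: 0.7% vs 7.8% — Variant C is higher every time.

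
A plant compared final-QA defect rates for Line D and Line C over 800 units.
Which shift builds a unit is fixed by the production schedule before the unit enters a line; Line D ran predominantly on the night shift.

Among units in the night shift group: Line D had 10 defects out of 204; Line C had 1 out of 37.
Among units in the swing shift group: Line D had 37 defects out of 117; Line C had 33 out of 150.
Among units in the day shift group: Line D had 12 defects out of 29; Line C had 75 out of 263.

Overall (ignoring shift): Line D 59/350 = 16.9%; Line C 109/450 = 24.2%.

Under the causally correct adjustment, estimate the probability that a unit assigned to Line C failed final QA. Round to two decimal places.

The imbalance in shift arose from how units were allocated, not from anything the line did; and shift independently affects the outcome. The pooled gap is confounded — condition on shift.
Standardising Line C to the population shift mix: 0.301·1/37 + 0.334·33/150 + 0.365·75/263 = 0.186.

0.19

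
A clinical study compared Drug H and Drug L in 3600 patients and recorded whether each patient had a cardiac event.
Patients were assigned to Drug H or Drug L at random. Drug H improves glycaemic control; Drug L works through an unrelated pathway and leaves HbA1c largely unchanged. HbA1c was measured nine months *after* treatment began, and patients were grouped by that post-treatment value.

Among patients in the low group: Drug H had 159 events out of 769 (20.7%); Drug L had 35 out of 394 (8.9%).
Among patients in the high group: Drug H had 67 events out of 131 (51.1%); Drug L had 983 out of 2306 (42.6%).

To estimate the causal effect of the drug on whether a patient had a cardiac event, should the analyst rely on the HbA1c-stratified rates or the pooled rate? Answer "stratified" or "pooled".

pooled

HbA1c lies on the pathway drug → HbA1c → outcome, so adjusting for it blocks the indirect effect. For the total causal effect of drug, use the unadjusted pooled rates.
Pooled: Drug H 25.1% vs Drug L 37.7%; Drug H is lower overall.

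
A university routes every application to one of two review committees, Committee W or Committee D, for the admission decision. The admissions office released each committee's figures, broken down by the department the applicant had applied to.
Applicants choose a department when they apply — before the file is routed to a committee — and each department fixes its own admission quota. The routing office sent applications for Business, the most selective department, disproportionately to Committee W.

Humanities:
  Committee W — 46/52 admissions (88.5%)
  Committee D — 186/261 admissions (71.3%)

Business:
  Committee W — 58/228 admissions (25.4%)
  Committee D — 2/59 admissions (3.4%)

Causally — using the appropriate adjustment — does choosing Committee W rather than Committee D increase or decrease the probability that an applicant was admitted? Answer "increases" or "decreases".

increases

Nothing the review committee does changes department; the imbalance is an allocation artefact. With department also predicting the outcome, the pooled figure is confounded, and the within-stratum comparison is the causal one.
Within each level — Humanities: 88.5% vs 71.3%; Business: 25.4% vs 3.4% — Committee W is higher every time.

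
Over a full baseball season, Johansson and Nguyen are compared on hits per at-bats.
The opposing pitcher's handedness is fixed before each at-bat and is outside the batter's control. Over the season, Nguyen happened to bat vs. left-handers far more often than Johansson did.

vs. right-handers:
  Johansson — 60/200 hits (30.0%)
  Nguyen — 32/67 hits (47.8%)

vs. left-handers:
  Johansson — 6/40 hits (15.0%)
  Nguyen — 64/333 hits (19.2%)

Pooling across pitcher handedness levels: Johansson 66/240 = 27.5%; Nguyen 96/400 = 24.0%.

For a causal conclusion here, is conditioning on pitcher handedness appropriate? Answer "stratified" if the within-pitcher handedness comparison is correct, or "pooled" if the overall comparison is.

stratified

Pitcher handedness differs across players for reasons unrelated to any effect of the player itself, and it separately predicts the outcome — a classic confounder. We must compare within pitcher handedness levels.
Within each level — vs. right-handers: 30.0% vs 47.8%; vs. left-handers: 15.0% vs 19.2% — Nguyen is higher every time.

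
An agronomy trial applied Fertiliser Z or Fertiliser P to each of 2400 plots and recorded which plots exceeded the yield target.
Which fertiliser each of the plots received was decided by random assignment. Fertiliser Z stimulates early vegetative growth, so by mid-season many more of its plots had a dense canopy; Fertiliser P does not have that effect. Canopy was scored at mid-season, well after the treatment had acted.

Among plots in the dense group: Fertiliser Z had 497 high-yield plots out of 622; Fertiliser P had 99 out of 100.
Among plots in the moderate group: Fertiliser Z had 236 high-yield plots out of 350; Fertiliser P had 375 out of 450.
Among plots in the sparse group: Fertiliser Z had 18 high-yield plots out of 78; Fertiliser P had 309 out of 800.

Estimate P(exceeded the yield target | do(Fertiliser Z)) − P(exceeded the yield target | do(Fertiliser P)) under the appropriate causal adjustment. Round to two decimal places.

+0.14

The mid-season canopy-specific comparison favours Fertiliser P throughout, but the pooled figures favour Fertiliser Z. The question is whether to condition on mid-season canopy.
Mid-season canopy is recorded after the fertiliser and is itself shifted by it — it sits on the causal path from fertiliser to outcome. Conditioning on a mediator would strip out part of the effect we want; the pooled comparison gives the total causal effect.
The causal difference is the pooled difference: 0.715 − 0.580 = +0.135.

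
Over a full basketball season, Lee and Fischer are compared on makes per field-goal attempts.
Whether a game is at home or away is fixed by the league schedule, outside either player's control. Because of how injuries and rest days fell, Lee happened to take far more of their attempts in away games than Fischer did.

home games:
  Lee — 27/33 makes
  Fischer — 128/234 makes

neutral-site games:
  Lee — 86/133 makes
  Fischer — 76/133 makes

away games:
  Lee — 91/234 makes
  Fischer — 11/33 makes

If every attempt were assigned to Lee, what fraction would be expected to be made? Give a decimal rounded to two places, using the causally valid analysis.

The imbalance in game venue arose from how field-goal attempts were allocated, not from anything the player did; and game venue independently affects the outcome. The pooled gap is confounded — condition on game venue.
Standardising Lee to the population game venue mix: 0.334·27/33 + 0.333·86/133 + 0.334·91/234 = 0.618.

0.62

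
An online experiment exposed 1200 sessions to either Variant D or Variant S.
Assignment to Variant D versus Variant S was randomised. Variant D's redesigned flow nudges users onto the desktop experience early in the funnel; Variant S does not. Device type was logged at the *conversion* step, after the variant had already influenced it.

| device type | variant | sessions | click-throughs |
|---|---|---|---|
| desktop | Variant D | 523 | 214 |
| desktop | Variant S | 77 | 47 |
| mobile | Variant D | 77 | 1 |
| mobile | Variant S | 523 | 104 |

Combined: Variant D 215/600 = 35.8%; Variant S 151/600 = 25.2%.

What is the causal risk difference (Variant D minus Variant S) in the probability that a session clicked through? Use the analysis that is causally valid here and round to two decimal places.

Variant S is higher inside every device type stratum but Variant D is higher in aggregate. Whether to stratify depends on how device type relates to the variant.
Stratifying would compare variants among sessions the variants themselves sorted into device type groups — a form of selection on an intermediate. The unconditioned pooled rates give the total causal effect.
The causal difference is the pooled difference: 0.358 − 0.252 = +0.107.

+0.11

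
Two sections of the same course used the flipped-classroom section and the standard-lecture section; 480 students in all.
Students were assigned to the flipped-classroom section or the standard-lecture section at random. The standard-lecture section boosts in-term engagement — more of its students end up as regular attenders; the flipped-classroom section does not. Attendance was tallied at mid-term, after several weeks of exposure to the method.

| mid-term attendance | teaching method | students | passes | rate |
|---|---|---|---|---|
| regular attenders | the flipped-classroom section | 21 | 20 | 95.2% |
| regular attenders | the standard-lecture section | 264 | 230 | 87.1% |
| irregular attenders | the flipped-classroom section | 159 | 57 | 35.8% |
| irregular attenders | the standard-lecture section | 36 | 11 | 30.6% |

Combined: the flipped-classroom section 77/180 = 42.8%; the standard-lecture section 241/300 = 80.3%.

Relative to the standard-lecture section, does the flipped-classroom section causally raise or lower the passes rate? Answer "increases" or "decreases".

Mid-term attendance here is a post-treatment variable shaped by the teaching method; conditioning on it would introduce bias rather than remove it. The overall comparison is the causal one.
Pooled: the flipped-classroom section 42.8% vs the standard-lecture section 80.3%; the standard-lecture section is higher overall.

decreases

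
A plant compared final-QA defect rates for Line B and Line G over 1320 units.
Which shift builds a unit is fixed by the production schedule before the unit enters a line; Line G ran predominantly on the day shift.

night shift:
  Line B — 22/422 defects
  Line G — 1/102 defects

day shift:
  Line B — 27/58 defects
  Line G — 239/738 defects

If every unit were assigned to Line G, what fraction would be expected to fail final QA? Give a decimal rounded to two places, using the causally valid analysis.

The stratified and pooled comparisons disagree (Line G wins within each shift; Line B wins overall), so the answer turns on the causal role of shift.
Here shift is a common cause — it drives both which line a case falls under and the outcome. The crude comparison mixes populations; the stratum-specific rates are the causally relevant ones.
Standardising Line G to the population shift mix: 0.397·1/102 + 0.603·239/738 = 0.199.

0.20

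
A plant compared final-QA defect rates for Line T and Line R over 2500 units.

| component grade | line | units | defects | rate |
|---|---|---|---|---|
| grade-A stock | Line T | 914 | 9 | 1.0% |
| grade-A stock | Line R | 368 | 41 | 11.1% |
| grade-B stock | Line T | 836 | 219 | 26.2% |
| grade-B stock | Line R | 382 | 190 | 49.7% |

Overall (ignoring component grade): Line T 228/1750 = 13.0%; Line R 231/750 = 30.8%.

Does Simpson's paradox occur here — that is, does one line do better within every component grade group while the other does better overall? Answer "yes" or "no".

Within each component grade level (grade-A stock 1.0% vs 11.1%; grade-B stock 26.2% vs 49.7%), Line T has the lower rate every time. Pooled: 13.0% vs 30.8% — Line T has the lower rate overall. They agree.

no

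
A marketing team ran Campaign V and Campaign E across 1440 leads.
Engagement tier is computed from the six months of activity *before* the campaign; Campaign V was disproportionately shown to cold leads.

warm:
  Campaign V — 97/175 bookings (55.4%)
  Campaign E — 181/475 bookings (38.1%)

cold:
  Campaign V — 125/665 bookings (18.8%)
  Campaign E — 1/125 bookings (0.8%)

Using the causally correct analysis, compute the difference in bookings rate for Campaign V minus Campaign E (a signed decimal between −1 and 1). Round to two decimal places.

+0.18

The stratified and pooled comparisons disagree (Campaign V wins within each engagement tier; Campaign E wins overall), so the answer turns on the causal role of engagement tier.
Engagement tier is set before the campaign has any effect — it is not caused by the campaign — and it independently drives the outcome. That makes it a confounder, so the causal comparison is within engagement tier levels.
Adjusting over the population distribution of engagement tier: 0.451·(0.554−0.381) + 0.549·(0.188−0.008) = +0.177.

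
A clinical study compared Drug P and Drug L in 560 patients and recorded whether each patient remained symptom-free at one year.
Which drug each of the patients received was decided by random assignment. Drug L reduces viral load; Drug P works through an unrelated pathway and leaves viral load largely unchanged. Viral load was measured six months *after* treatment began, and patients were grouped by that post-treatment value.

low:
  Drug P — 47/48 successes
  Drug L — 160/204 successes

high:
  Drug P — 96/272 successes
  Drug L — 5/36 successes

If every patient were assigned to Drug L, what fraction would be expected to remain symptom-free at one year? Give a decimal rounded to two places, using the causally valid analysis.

0.69

Within every viral load level Drug P has the higher rate, yet pooled Drug L does — Simpson's reversal.
Stratifying would compare drugs among patients the drugs themselves sorted into viral load groups — a form of selection on an intermediate. The unconditioned pooled rates give the total causal effect.
So P(outcome | do(Drug L)) is just the pooled rate for Drug L: 165/240 = 0.688.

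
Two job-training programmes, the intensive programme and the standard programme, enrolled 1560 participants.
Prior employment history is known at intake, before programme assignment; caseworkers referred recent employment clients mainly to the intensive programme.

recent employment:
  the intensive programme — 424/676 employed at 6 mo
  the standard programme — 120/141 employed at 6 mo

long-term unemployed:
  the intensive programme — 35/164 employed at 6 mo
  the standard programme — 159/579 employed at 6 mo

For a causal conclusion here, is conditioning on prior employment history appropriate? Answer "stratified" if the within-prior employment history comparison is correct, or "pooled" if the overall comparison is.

Prior employment history differs across programmes for reasons unrelated to any effect of the programme itself, and it separately predicts the outcome — a classic confounder. We must compare within prior employment history levels.
Within each level — recent employment: 62.7% vs 85.1%; long-term unemployed: 21.3% vs 27.5% — the standard programme is higher every time.

stratified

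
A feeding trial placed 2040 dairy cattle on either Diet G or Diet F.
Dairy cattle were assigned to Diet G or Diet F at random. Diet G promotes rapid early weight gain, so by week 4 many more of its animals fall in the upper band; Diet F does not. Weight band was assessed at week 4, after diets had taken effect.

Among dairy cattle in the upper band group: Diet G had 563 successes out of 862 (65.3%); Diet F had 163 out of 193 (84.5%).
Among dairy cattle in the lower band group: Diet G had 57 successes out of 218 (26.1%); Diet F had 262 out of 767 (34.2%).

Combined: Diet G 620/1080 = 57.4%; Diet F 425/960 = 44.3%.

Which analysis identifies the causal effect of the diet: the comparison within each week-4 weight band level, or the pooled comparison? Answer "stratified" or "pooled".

pooled

Because the diet influences week-4 weight band, week-4 weight band is a post-treatment mediator, not a confounder. Stratifying on it would bias the estimate; the causal effect is the crude pooled difference.
Pooled: Diet G 57.4% vs Diet F 44.3%; Diet G is higher overall.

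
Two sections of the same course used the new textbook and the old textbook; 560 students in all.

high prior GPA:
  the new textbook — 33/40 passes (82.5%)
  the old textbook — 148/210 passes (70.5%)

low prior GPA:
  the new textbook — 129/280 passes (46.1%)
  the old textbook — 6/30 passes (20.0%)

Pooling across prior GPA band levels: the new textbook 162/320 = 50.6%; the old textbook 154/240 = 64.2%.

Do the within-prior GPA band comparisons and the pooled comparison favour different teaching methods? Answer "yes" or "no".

yes

Within each prior GPA band level (high prior GPA 82.5% vs 70.5%; low prior GPA 46.1% vs 20.0%), the new textbook has the higher rate every time. Pooled: 50.6% vs 64.2% — the old textbook has the higher rate overall. The two comparisons disagree.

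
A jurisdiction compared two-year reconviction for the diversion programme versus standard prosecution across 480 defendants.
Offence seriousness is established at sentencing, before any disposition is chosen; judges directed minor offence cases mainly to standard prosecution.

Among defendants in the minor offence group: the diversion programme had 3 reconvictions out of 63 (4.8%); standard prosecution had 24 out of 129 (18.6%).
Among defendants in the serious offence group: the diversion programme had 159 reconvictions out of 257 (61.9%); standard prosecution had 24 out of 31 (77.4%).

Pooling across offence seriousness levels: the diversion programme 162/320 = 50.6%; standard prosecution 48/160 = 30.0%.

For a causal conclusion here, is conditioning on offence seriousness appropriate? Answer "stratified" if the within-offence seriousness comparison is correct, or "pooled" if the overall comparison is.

Within every offence seriousness level the diversion programme has the lower rate, yet pooled standard prosecution does — Simpson's reversal.
Since offence seriousness is a pre-existing factor (not a product of the disposition) and it affects the outcome on its own, it is a confounder. The stratified rates, not the pooled rate, identify the causal effect.
Within each level — minor offence: 4.8% vs 18.6%; serious offence: 61.9% vs 77.4% — the diversion programme is lower every time.

stratified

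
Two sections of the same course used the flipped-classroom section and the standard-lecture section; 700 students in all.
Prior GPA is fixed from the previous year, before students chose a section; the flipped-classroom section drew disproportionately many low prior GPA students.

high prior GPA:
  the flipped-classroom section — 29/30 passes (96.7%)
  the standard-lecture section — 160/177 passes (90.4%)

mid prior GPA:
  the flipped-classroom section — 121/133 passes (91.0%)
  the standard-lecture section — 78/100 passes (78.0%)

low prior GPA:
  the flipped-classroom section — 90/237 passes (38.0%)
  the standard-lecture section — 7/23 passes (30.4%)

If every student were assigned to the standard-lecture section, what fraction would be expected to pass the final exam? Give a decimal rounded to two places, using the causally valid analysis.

Nothing the teaching method does changes prior GPA band; the imbalance is an allocation artefact. With prior GPA band also predicting the outcome, the pooled figure is confounded, and the within-stratum comparison is the causal one.
Standardising the standard-lecture section to the population prior GPA band mix: 0.296·160/177 + 0.333·78/100 + 0.371·7/23 = 0.640.

0.64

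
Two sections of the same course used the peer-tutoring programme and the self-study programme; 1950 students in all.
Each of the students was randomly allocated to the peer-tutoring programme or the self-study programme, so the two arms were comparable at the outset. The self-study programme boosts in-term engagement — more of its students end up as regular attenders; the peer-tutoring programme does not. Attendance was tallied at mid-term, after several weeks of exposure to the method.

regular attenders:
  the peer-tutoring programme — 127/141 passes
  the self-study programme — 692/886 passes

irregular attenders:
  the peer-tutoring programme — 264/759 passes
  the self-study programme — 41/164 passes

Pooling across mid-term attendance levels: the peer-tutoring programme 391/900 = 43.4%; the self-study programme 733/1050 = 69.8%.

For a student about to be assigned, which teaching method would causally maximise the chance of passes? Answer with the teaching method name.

Because the teaching method influences mid-term attendance, mid-term attendance is a post-treatment mediator, not a confounder. Stratifying on it would bias the estimate; the causal effect is the crude pooled difference.
Pooled: the peer-tutoring programme 43.4% vs the self-study programme 69.8%; the self-study programme is higher overall.

the self-study programme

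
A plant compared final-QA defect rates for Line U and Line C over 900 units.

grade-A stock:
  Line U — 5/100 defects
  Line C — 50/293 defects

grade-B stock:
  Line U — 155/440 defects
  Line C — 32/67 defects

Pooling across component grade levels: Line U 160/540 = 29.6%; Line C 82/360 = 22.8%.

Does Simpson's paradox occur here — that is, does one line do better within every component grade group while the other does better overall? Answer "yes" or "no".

Within each component grade level (grade-A stock 5.0% vs 17.1%; grade-B stock 35.2% vs 47.8%), Line U has the lower rate every time. Pooled: 29.6% vs 22.8% — Line C has the lower rate overall. The two comparisons disagree.

yes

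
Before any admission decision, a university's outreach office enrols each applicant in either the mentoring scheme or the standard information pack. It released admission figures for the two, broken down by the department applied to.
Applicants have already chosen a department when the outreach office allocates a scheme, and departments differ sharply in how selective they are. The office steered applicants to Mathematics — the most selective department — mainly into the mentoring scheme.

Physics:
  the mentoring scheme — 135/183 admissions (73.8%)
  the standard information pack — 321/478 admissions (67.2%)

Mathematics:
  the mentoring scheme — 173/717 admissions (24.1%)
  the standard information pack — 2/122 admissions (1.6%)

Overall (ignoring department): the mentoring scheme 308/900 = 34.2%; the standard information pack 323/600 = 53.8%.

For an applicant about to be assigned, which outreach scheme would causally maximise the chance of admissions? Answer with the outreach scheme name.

the mentoring scheme

Department satisfies the back-door criterion: it is not a descendant of the outreach scheme, and it blocks the spurious path from outreach scheme to outcome. Adjusting for it (i.e., using the within-department rates) gives the causal effect.
Within each level — Physics: 73.8% vs 67.2%; Mathematics: 24.1% vs 1.6% — the mentoring scheme is higher every time.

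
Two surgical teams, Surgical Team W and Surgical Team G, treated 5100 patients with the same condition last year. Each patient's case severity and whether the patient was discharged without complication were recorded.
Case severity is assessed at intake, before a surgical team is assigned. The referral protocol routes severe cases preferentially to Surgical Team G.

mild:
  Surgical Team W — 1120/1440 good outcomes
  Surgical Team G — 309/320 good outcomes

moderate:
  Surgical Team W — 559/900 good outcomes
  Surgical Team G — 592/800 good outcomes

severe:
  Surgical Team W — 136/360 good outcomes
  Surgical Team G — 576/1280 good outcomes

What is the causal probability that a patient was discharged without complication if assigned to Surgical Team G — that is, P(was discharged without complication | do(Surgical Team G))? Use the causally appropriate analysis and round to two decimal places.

Case severity is set before the surgical team has any effect — it is not caused by the surgical team — and it independently drives the outcome. That makes it a confounder, so the causal comparison is within case severity levels.
Standardising Surgical Team G to the population case severity mix: 0.345·309/320 + 0.333·592/800 + 0.322·576/1280 = 0.725.

0.72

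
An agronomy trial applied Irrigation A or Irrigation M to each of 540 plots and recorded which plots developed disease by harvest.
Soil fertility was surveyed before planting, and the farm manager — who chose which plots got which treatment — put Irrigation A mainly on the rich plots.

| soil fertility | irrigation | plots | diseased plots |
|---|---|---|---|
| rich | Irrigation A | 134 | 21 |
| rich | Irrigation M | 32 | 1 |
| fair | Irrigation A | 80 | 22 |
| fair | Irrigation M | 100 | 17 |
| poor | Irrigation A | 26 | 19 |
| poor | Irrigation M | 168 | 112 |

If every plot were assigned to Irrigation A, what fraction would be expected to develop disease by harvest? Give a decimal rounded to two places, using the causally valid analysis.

0.40

Irrigation M is lower inside every soil fertility stratum but Irrigation A is lower in aggregate. Whether to stratify depends on how soil fertility relates to the irrigation.
Since soil fertility is a pre-existing factor (not a product of the irrigation) and it affects the outcome on its own, it is a confounder. The stratified rates, not the pooled rate, identify the causal effect.
Standardising Irrigation A to the population soil fertility mix: 0.307·21/134 + 0.333·22/80 + 0.359·19/26 = 0.402.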